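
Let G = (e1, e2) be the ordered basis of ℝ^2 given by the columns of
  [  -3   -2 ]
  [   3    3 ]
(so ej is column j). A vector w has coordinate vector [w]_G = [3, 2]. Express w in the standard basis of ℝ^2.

w = M [w]_G, where M has columns e1, e2.
Carrying out the matrix-vector product, w = [-13, 15].

[-13, 15]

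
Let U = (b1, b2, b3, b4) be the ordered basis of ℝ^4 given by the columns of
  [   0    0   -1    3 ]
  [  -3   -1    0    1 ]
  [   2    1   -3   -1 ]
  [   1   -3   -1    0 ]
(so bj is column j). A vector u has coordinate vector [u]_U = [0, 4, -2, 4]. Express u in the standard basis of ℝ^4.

The coordinates say u = 0·b1 + 4b2 - 2b3 + 4b4; adding the scaled basis vectors gives [14, 0, 6, -10].

[14, 0, 6, -10]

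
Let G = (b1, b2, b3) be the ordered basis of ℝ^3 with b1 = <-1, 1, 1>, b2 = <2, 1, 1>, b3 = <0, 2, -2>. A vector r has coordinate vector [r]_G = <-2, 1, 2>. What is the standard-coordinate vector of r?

<4, 3, -5>

The coordinates say r = -2b1 + b2 + 2b3; adding the scaled basis vectors gives <4, 3, -5>.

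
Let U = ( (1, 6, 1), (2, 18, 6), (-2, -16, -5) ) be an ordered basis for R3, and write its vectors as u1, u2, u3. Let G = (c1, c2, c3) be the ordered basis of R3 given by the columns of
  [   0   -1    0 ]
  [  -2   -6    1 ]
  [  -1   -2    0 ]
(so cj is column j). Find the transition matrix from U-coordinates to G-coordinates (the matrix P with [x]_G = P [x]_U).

Take x = uj: its U-coordinates are the j-th standard unit vector, so P e_j — column j of P — equals [uj]_G.
u1 = c1 - c2 + 2c3, giving column 1 = (1, -1, 2); repeating for each j gives P = [[1, -2, 1], [-1, -2, 2], [2, 2, -2]].

[[1, -2, 1], [-1, -2, 2], [2, 2, -2]]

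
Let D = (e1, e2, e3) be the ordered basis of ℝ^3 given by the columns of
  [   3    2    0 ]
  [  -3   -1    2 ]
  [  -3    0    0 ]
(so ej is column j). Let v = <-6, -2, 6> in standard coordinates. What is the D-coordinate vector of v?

We seek scalars with c_1 e1 + ... + c_3 e3 = v; equivalently solve M c = v where the columns of M are e1, ..., e3.
Row-reducing the augmented matrix [M | v] gives c = (-2, 0, -4).
Check: -2e1 + 0·e2 - 4e3 = <-6, -2, 6>.

<-2, 0, -4>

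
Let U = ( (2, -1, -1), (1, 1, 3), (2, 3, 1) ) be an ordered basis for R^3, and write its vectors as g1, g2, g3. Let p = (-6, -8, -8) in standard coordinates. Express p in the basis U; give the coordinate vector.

(0, -2, -2)

We seek scalars with c_1 g1 + ... + c_3 g3 = p; equivalently solve M c = p where the columns of M are g1, ..., g3.
Gaussian elimination on [M | p] yields c = (0, -2, -2).
Check: 0·g1 - 2g2 - 2g3 = (-6, -8, -8).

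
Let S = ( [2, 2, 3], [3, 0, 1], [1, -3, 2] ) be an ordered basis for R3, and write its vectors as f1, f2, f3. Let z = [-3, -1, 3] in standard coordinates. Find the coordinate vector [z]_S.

[1, -2, 1]

[z]_S is the unique c with M c = z, where M has columns f1, ..., f3.
Gaussian elimination on [M | z] yields c = (1, -2, 1).
Check: f1 - 2f2 + f3 = [-3, -1, 3].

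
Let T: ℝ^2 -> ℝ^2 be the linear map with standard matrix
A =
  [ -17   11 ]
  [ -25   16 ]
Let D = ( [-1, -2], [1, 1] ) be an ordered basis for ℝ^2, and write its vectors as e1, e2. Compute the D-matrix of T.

[[2, 3], [-3, -3]]

With P the matrix whose columns are e1, e2, [T]_D = P^(-1) A P.
Column by column: T(e1) = A e1 = [-5, -7]; its D-coordinates [2, -3] give column 1.
Continuing for each basis vector yields [T]_D = [[2, 3], [-3, -3]].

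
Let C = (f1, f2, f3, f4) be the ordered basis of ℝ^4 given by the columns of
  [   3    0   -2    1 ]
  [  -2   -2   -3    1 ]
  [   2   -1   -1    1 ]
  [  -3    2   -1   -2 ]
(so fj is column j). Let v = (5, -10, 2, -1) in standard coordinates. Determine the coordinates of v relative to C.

Write v = c_1 f1 + ... + c_4 f4 and solve for the c_i.
Gaussian elimination on [M | v] yields c = (3, 0, 0, -4).
Check: 3f1 + 0·f2 + 0·f3 - 4f4 = (5, -10, 2, -1).

(3, 0, 0, -4)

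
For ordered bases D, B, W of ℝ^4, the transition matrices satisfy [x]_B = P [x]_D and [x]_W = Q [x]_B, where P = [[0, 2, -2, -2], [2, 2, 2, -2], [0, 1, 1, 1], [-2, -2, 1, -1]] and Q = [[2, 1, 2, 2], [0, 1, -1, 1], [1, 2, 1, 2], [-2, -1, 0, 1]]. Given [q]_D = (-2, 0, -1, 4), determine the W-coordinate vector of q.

First [q]_B = P [q]_D = (-6, -14, 3, -1).
Then [q]_W = Q [q]_B = (-22, -18, -33, 25).

(-22, -18, -33, 25)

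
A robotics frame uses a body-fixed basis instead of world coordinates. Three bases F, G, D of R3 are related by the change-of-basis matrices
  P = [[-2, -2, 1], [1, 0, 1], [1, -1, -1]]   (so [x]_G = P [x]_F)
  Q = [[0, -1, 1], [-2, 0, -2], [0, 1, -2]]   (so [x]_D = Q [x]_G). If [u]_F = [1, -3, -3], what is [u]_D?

Apply P to get G-coordinates [1, -2, 7], then Q to get D-coordinates.
The result is [u]_D = [9, -16, -16].

[9, -16, -16]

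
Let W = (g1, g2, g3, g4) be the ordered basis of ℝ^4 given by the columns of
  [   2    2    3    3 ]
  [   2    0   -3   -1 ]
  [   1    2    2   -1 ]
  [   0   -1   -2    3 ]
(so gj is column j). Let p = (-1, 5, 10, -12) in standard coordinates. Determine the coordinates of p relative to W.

(1, 3, 0, -3)

Write p = c_1 g1 + ... + c_4 g4 and solve for the c_i.
Solving this 4x4 system gives c = (1, 3, 0, -3).
Check: g1 + 3g2 + 0·g3 - 3g4 = (-1, 5, 10, -12).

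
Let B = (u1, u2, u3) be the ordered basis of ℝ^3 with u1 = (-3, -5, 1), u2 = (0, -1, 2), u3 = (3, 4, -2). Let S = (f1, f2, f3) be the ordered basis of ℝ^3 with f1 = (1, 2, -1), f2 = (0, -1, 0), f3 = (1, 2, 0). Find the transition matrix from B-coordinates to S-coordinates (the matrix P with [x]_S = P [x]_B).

[[-1, -2, 2], [-1, 1, 2], [-2, 2, 1]]

Let M have columns uj and N have columns fj. Then for every x, N [x]_S = x = M [x]_B, so P = N^(-1) M.
Since det N = -1, N^(-1) has integer entries; multiplying gives P = [[-1, -2, 2], [-1, 1, 2], [-2, 2, 1]].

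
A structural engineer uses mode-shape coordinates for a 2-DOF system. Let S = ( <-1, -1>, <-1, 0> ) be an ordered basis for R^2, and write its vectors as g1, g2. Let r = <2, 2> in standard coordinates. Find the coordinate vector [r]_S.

<-2, 0>

[r]_S is the unique c with M c = r, where M has columns g1, g2.
System: -c_1 - c_2 = 2, -c_1 + 0c_2 = 2; solving gives c_1 = -2, c_2 = 0.
Check: -2g1 + 0·g2 = <2, 2>.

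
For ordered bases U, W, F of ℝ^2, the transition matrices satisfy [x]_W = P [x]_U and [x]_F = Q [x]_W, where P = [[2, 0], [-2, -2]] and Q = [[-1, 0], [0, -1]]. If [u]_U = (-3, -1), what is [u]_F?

(6, -8)

Apply P to get W-coordinates (-6, 8), then Q to get F-coordinates.
The result is [u]_F = (6, -8).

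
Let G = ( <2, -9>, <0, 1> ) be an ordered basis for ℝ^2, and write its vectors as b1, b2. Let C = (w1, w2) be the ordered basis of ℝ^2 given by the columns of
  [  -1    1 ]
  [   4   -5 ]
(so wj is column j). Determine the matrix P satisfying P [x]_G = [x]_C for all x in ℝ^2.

[[-1, -1], [1, -1]]

Take x = bj: its G-coordinates are the j-th standard unit vector, so P e_j — column j of P — equals [bj]_C.
b1 = -w1 + w2, giving column 1 = <-1, 1>; repeating for each j gives P = [[-1, -1], [1, -1]].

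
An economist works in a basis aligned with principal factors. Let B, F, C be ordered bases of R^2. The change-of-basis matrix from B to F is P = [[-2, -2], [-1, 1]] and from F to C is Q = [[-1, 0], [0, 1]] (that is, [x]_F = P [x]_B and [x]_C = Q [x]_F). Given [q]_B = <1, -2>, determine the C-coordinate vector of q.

<-2, -3>

Apply P to get F-coordinates <2, -3>, then Q to get C-coordinates.
The result is [q]_C = <-2, -3>.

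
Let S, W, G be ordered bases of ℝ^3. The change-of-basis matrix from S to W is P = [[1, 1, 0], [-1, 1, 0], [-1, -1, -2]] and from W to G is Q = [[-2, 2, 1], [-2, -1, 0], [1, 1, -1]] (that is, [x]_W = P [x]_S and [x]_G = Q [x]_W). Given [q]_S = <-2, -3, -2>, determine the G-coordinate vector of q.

<17, 11, -15>

First [q]_W = P [q]_S = <-5, -1, 9>.
Then [q]_G = Q [q]_W = <17, 11, -15>.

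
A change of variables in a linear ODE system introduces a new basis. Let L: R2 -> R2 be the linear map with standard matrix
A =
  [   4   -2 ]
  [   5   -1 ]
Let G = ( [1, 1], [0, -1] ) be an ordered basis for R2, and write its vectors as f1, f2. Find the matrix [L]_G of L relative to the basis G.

[[2, 2], [-2, 1]]

Let P have columns f1, f2. Then [L]_G = P^(-1) A P.
Here det P = -1, so P^(-1) is integer; computing A P first and then P^(-1)(A P) gives [[2, 2], [-2, 1]].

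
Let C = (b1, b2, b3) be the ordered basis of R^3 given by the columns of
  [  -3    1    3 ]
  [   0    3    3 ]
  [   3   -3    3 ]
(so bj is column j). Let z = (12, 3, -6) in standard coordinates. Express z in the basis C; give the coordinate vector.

(-3, 0, 1)

[z]_C is the unique c with M c = z, where M has columns b1, ..., b3.
Row-reducing the augmented matrix [M | z] gives c = (-3, 0, 1).
Check: -3b1 + 0·b2 + b3 = (12, 3, -6).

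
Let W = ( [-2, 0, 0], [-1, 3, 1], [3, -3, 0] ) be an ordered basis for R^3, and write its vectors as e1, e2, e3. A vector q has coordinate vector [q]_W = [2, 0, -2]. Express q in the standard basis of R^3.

By definition q = 2e1 + 0·e2 - 2e3.
Summing componentwise gives [-10, 6, 0].

[-10, 6, 0]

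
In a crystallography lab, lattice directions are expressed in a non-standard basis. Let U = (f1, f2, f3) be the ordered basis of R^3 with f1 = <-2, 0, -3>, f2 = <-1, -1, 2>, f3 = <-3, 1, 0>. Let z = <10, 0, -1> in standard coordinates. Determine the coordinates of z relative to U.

We seek scalars with c_1 f1 + ... + c_3 f3 = z; equivalently solve M c = z where the columns of M are f1, ..., f3.
Solving this 3x3 system gives c = (-1, -2, -2).
Check: -f1 - 2f2 - 2f3 = <10, 0, -1>.

<-1, -2, -2>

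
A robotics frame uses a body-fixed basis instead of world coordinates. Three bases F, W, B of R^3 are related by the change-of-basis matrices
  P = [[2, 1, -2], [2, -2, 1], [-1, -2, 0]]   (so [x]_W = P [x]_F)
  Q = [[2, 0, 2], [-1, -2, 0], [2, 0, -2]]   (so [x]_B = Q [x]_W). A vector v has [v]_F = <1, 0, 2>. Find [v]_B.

First [v]_W = P [v]_F = <-2, 4, -1>.
Then [v]_B = Q [v]_W = <-6, -6, -2>.

<-6, -6, -2>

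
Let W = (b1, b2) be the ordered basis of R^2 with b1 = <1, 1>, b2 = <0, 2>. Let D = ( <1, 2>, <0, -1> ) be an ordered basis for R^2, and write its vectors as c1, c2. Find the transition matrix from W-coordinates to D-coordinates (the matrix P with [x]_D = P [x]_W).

[[1, 0], [1, -2]]

Take x = bj: its W-coordinates are the j-th standard unit vector, so P e_j — column j of P — equals [bj]_D.
b1 = c1 + c2, giving column 1 = <1, 1>; repeating for each j gives P = [[1, 0], [1, -2]].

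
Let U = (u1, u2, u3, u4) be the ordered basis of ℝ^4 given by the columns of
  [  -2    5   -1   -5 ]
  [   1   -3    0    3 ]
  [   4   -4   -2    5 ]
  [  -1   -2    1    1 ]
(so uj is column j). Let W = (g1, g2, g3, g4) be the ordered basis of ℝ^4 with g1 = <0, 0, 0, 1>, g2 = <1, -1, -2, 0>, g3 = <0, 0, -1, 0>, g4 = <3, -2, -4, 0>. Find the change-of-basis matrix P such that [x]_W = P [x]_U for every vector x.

[[-1, -2, 1, 1], [1, -1, 2, 1], [-2, -2, 2, 1], [-1, 2, -1, -2]]

Let M have columns uj and N have columns gj. Then for every x, N [x]_W = x = M [x]_U, so P = N^(-1) M.
Since det N = -1, N^(-1) has integer entries; multiplying gives P = [[-1, -2, 1, 1], [1, -1, 2, 1], [-2, -2, 2, 1], [-1, 2, -1, -2]].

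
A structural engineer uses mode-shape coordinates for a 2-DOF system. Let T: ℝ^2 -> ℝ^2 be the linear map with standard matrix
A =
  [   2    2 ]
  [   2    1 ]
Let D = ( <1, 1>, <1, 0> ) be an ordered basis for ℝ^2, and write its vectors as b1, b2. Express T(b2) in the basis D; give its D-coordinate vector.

<2, 0>

Compute T(b2) = A b2 = <2, 2> in standard coordinates.
Then write this in D-coordinates: solve for y in y_1 b1 + y_2 b2 = <2, 2>.
This gives y = <2, 0>, which is column 2 of [T]_D.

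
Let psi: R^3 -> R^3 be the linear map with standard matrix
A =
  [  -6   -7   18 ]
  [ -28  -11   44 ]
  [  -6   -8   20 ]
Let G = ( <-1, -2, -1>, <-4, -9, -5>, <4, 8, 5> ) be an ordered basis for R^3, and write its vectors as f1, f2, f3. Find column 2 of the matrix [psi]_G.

<-1, 3, 2>

Compute psi(f2) = A f2 = <-3, -9, -4> in standard coordinates.
Then write this in G-coordinates: solve for y in y_1 f1 + ... + y_3 f3 = <-3, -9, -4>.
This gives y = <-1, 3, 2>, which is column 2 of [psi]_G.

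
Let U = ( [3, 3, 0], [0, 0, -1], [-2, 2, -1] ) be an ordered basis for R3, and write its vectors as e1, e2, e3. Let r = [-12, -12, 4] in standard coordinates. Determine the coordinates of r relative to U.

[-4, -4, 0]

[r]_U is the unique c with M c = r, where M has columns e1, ..., e3.
Row-reducing the augmented matrix [M | r] gives c = (-4, -4, 0).
Check: -4e1 - 4e2 + 0·e3 = [-12, -12, 4].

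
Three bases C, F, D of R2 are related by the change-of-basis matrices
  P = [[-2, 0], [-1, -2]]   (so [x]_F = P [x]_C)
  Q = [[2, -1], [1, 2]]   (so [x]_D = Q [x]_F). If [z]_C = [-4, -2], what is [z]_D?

[8, 24]

Composing the changes, [z]_D = Q P [z]_C.
Q P = [[-3, 2], [-4, -4]]; applying this to [-4, -2] gives [8, 24].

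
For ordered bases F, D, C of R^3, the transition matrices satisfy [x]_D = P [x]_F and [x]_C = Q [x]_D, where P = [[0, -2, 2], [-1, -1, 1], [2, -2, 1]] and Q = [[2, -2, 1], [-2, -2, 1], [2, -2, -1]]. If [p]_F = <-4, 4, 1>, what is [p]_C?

<-29, -5, 1>

First [p]_D = P [p]_F = <-6, 1, -15>.
Then [p]_C = Q [p]_D = <-29, -5, 1>.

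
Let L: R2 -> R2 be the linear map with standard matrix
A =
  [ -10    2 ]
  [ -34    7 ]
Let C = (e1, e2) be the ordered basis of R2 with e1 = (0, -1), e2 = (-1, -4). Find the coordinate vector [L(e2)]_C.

Column 2 of [L]_C is the C-coordinate vector of L(e2).
In standard coordinates L(e2) = A e2 = (2, 6).
Converting to C: (2, 6) = 2e1 - 2e2, so the coordinate vector is (2, -2).

(2, -2)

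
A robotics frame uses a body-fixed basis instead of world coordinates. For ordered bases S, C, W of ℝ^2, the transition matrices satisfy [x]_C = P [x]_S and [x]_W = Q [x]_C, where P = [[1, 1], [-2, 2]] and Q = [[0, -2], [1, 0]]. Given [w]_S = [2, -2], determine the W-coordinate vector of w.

Apply P to get C-coordinates [0, -8], then Q to get W-coordinates.
The result is [w]_W = [16, 0].

[16, 0]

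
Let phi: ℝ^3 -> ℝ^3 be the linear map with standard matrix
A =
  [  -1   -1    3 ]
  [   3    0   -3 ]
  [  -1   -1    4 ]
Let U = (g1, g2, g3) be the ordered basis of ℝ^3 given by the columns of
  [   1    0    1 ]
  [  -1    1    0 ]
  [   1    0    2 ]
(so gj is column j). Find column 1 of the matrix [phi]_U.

[2, 2, 1]

Compute phi(g1) = A g1 = [3, 0, 4] in standard coordinates.
Then write this in U-coordinates: solve for y in y_1 g1 + ... + y_3 g3 = [3, 0, 4].
This gives y = [2, 2, 1], which is column 1 of [phi]_U.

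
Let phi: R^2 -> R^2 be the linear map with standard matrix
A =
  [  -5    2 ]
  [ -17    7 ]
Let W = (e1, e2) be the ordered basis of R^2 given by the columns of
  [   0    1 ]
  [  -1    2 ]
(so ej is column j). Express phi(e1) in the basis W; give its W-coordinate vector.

Compute phi(e1) = A e1 = (-2, -7) in standard coordinates.
Then write this in W-coordinates: solve for y in y_1 e1 + y_2 e2 = (-2, -7).
This gives y = (3, -2), which is column 1 of [phi]_W.

(3, -2)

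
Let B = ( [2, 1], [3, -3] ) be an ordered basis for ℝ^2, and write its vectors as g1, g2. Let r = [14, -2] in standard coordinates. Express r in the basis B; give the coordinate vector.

[4, 2]

Write r = c_1 g1 + c_2 g2 and solve for the c_i.
System: 2c_1 + 3c_2 = 14, c_1 - 3c_2 = -2; solving gives c_1 = 4, c_2 = 2.
Check: 4g1 + 2g2 = [14, -2].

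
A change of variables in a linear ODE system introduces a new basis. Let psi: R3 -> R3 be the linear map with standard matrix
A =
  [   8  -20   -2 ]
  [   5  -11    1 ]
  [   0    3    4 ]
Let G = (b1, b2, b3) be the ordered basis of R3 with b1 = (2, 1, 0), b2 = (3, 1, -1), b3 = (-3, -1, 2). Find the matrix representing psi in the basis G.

Let P have columns b1, ..., b3. Then [psi]_G = P^(-1) A P.
Here det P = -1, so P^(-1) is integer; computing A P first and then P^(-1)(A P) gives [[1, 3, 2], [-1, -1, -3], [1, -1, 1]].

[[1, 3, 2], [-1, -1, -3], [1, -1, 1]]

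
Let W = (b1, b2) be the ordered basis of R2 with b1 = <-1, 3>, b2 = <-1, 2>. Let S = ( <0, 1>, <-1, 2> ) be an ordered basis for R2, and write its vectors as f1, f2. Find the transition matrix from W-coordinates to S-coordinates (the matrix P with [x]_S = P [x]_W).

Take x = bj: its W-coordinates are the j-th standard unit vector, so P e_j — column j of P — equals [bj]_S.
b1 = f1 + f2, giving column 1 = <1, 1>; repeating for each j gives P = [[1, 0], [1, 1]].

[[1, 0], [1, 1]]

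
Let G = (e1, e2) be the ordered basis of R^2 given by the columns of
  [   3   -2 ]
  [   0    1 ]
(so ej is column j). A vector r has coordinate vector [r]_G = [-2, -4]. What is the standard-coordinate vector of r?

The coordinates say r = -2e1 - 4e2; adding the scaled basis vectors gives [2, -4].

[2, -4]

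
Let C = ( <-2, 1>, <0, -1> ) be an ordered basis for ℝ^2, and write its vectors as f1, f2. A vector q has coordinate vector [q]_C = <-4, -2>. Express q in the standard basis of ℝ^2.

By definition q = -4f1 - 2f2.
Summing componentwise gives <8, -2>.

<8, -2>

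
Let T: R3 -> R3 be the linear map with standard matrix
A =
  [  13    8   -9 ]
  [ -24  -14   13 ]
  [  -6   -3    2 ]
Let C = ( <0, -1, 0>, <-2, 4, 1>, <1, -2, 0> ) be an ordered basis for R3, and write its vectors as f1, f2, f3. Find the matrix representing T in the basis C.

[[2, 1, 2], [3, 2, 0], [-2, 1, -3]]

The j-th column of [T]_C is [T(fj)]_C.
T(f1) = A f1 = <-8, 14, 3> = 2f1 + 3f2 - 2f3, so column 1 is <2, 3, -2>.
Repeating for f2, f3 and assembling the columns gives [[2, 1, 2], [3, 2, 0], [-2, 1, -3]].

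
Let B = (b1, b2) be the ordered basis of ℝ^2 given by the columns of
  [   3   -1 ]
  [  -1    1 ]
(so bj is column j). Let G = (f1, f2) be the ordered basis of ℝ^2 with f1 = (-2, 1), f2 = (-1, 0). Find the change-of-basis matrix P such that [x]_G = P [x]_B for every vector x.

[[-1, 1], [-1, -1]]

Let M have columns bj and N have columns fj. Then for every x, N [x]_G = x = M [x]_B, so P = N^(-1) M.
Since det N = 1, N^(-1) has integer entries; multiplying gives P = [[-1, 1], [-1, -1]].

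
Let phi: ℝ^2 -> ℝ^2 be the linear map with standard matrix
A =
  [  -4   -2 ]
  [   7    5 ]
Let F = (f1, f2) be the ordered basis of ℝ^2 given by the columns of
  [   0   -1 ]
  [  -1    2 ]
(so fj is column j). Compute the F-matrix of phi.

[[1, -3], [-2, 0]]

The j-th column of [phi]_F is [phi(fj)]_F.
phi(f1) = A f1 = (2, -5) = f1 - 2f2, so column 1 is (1, -2).
Repeating for f2 and assembling the columns gives [[1, -3], [-2, 0]].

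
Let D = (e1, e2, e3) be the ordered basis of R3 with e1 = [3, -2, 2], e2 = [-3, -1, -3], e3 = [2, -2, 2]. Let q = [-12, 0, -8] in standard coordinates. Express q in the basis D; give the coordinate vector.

[q]_D is the unique c with M c = q, where M has columns e1, ..., e3.
Solving this 3x3 system gives c = (-4, 2, 3).
Check: -4e1 + 2e2 + 3e3 = [-12, 0, -8].

[-4, 2, 3]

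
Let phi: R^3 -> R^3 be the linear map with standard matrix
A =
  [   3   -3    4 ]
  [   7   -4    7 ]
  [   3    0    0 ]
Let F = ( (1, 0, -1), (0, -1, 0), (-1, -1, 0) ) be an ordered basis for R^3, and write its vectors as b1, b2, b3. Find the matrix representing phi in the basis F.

[[-3, 0, 3], [2, -1, 0], [-2, -3, 3]]

Let P have columns b1, ..., b3. Then [phi]_F = P^(-1) A P.
Here det P = 1, so P^(-1) is integer; computing A P first and then P^(-1)(A P) gives [[-3, 0, 3], [2, -1, 0], [-2, -3, 3]].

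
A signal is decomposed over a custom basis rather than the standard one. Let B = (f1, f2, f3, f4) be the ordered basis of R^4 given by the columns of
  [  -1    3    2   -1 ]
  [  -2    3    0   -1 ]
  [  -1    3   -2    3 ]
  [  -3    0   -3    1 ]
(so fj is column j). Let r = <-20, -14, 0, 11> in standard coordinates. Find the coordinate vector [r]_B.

<0, -4, -3, 2>

Write r = c_1 f1 + ... + c_4 f4 and solve for the c_i.
Row-reducing the augmented matrix [M | r] gives c = (0, -4, -3, 2).
Check: 0·f1 - 4f2 - 3f3 + 2f4 = <-20, -14, 0, 11>.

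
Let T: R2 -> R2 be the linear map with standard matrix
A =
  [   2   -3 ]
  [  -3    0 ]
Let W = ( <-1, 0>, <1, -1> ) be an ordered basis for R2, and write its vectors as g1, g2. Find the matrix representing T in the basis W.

[[-1, -2], [-3, 3]]

Let P have columns g1, g2. Then [T]_W = P^(-1) A P.
Here det P = 1, so P^(-1) is integer; computing A P first and then P^(-1)(A P) gives [[-1, -2], [-3, 3]].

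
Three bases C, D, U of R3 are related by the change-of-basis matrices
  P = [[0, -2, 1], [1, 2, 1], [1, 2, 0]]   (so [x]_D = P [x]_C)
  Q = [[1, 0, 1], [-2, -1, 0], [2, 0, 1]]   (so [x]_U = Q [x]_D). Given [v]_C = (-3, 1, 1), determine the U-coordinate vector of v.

(-2, 2, -3)

First [v]_D = P [v]_C = (-1, 0, -1).
Then [v]_U = Q [v]_D = (-2, 2, -3).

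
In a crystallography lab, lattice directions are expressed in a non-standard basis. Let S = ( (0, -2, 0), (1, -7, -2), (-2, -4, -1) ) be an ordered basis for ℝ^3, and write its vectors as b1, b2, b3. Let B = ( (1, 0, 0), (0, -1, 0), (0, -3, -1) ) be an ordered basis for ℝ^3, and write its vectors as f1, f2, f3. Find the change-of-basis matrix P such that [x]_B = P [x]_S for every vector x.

[[0, 1, -2], [2, 1, 1], [0, 2, 1]]

Take x = bj: its S-coordinates are the j-th standard unit vector, so P e_j — column j of P — equals [bj]_B.
b1 = 0·f1 + 2f2 + 0·f3, giving column 1 = (0, 2, 0); repeating for each j gives P = [[0, 1, -2], [2, 1, 1], [0, 2, 1]].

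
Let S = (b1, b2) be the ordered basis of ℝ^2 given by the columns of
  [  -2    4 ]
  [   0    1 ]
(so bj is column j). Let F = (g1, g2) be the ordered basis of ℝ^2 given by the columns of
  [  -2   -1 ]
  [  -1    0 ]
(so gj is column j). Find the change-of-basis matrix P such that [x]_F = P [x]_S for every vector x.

Take x = bj: its S-coordinates are the j-th standard unit vector, so P e_j — column j of P — equals [bj]_F.
b1 = 0·g1 + 2g2, giving column 1 = [0, 2]; repeating for each j gives P = [[0, -1], [2, -2]].

[[0, -1], [2, -2]]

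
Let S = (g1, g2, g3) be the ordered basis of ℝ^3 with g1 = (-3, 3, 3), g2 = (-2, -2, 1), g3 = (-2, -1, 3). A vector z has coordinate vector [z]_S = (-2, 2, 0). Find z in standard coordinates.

(2, -10, -4)

The coordinates say z = -2g1 + 2g2 + 0·g3; adding the scaled basis vectors gives (2, -10, -4).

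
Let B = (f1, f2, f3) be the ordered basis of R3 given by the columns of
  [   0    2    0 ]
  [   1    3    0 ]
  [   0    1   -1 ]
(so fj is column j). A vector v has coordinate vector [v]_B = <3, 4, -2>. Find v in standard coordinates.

The coordinates say v = 3f1 + 4f2 - 2f3; adding the scaled basis vectors gives <8, 15, 6>.

<8, 15, 6>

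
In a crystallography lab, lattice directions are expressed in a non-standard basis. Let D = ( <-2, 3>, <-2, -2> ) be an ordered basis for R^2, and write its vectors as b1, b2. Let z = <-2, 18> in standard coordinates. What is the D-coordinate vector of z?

<4, -3>

Write z = c_1 b1 + c_2 b2 and solve for the c_i.
System: -2c_1 - 2c_2 = -2, 3c_1 - 2c_2 = 18; solving gives c_1 = 4, c_2 = -3.
Check: 4b1 - 3b2 = <-2, 18>.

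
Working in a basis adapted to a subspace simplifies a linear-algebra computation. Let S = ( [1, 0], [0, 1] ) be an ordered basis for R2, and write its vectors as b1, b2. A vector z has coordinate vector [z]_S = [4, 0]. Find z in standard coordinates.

By definition z = 4b1 + 0·b2.
Summing componentwise gives [4, 0].

[4, 0]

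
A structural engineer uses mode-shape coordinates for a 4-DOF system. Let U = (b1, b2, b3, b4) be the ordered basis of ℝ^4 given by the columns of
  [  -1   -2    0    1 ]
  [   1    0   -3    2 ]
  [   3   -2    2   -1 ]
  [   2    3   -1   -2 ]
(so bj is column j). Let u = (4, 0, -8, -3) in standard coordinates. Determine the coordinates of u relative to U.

(-3, -2, -3, -3)

Write u = c_1 b1 + ... + c_4 b4 and solve for the c_i.
Row-reducing the augmented matrix [M | u] gives c = (-3, -2, -3, -3).
Check: -3b1 - 2b2 - 3b3 - 3b4 = (4, 0, -8, -3).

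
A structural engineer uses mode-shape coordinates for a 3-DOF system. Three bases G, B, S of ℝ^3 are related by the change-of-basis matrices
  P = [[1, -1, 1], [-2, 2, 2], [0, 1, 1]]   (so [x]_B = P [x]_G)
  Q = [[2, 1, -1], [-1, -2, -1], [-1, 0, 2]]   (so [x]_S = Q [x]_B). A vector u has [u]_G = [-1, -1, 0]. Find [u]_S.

Composing the changes, [u]_S = Q P [u]_G.
Q P = [[0, -1, 3], [3, -4, -6], [-1, 3, 1]]; applying this to [-1, -1, 0] gives [1, 1, -2].

[1, 1, -2]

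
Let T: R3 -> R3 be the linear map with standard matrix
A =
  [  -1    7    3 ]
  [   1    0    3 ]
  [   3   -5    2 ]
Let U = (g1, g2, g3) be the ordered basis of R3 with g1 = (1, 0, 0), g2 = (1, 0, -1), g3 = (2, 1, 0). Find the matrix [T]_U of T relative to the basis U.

With P the matrix whose columns are g1, ..., g3, [T]_U = P^(-1) A P.
Column by column: T(g1) = A g1 = (-1, 1, 3); its U-coordinates (0, -3, 1) give column 1.
Continuing for each basis vector yields [T]_U = [[0, 1, 2], [-3, -1, -1], [1, -2, 2]].

[[0, 1, 2], [-3, -1, -1], [1, -2, 2]]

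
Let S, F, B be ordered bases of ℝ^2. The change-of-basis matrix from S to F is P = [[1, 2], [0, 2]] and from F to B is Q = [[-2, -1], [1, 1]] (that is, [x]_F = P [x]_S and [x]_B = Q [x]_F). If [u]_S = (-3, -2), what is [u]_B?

First [u]_F = P [u]_S = (-7, -4).
Then [u]_B = Q [u]_F = (18, -11).

(18, -11)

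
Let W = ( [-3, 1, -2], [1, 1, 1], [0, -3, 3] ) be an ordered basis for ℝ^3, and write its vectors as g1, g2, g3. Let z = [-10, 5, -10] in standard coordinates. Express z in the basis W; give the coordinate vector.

We seek scalars with c_1 g1 + ... + c_3 g3 = z; equivalently solve M c = z where the columns of M are g1, ..., g3.
Row-reducing the augmented matrix [M | z] gives c = (3, -1, -1).
Check: 3g1 - g2 - g3 = [-10, 5, -10].

[3, -1, -1]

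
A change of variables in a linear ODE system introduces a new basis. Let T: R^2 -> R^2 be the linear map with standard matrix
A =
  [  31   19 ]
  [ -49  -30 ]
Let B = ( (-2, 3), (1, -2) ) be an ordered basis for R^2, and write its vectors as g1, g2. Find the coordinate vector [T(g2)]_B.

Compute T(g2) = A g2 = (-7, 11) in standard coordinates.
Then write this in B-coordinates: solve for y in y_1 g1 + y_2 g2 = (-7, 11).
This gives y = (3, -1), which is column 2 of [T]_B.

(3, -1)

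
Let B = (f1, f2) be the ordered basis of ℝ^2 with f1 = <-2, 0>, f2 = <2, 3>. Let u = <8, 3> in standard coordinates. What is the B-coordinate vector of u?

<-3, 1>

We seek scalars with c_1 f1 + c_2 f2 = u; equivalently solve M c = u where the columns of M are f1, f2.
System: -2c_1 + 2c_2 = 8, 0c_1 + 3c_2 = 3; solving gives c_1 = -3, c_2 = 1.
Check: -3f1 + f2 = <8, 3>.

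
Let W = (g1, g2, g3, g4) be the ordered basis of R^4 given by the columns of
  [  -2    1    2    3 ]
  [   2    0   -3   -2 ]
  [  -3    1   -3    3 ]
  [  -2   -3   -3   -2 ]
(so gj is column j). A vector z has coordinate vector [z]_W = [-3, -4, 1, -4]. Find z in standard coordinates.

[-8, -1, -10, 23]

The coordinates say z = -3g1 - 4g2 + g3 - 4g4; adding the scaled basis vectors gives [-8, -1, -10, 23].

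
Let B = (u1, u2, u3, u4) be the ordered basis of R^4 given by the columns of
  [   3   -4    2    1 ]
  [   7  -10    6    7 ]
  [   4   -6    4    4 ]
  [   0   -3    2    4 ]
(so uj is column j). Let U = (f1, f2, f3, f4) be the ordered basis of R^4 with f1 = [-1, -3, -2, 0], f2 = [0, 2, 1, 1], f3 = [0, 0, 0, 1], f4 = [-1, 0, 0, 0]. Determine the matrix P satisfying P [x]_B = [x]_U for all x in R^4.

[[-1, 2, -2, -1], [2, -2, 0, 2], [-2, -1, 2, 2], [-2, 2, 0, 0]]

Let M have columns uj and N have columns fj. Then for every x, N [x]_U = x = M [x]_B, so P = N^(-1) M.
Since det N = 1, N^(-1) has integer entries; multiplying gives P = [[-1, 2, -2, -1], [2, -2, 0, 2], [-2, -1, 2, 2], [-2, 2, 0, 0]].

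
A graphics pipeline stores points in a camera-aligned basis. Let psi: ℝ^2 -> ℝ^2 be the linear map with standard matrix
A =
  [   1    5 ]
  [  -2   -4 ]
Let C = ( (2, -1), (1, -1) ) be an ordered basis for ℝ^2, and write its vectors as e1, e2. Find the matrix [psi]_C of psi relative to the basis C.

[[-3, -2], [3, 0]]

The j-th column of [psi]_C is [psi(ej)]_C.
psi(e1) = A e1 = (-3, 0) = -3e1 + 3e2, so column 1 is (-3, 3).
Repeating for e2 and assembling the columns gives [[-3, -2], [3, 0]].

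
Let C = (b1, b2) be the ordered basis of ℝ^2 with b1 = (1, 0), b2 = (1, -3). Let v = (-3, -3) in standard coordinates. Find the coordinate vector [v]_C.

Write v = c_1 b1 + c_2 b2 and solve for the c_i.
System: c_1 + c_2 = -3, 0c_1 - 3c_2 = -3; solving gives c_1 = -4, c_2 = 1.
Check: -4b1 + b2 = (-3, -3).

(-4, 1)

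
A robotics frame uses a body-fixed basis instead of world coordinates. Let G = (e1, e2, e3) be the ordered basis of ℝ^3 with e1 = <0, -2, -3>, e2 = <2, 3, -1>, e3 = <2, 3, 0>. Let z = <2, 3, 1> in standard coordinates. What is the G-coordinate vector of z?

<0, -1, 2>

We seek scalars with c_1 e1 + ... + c_3 e3 = z; equivalently solve M c = z where the columns of M are e1, ..., e3.
Row-reducing the augmented matrix [M | z] gives c = (0, -1, 2).
Check: 0·e1 - e2 + 2e3 = <2, 3, 1>.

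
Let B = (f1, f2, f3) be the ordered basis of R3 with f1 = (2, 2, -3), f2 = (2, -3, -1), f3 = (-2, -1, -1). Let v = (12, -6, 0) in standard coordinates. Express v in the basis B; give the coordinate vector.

We seek scalars with c_1 f1 + ... + c_3 f3 = v; equivalently solve M c = v where the columns of M are f1, ..., f3.
Row-reducing the augmented matrix [M | v] gives c = (0, 3, -3).
Check: 0·f1 + 3f2 - 3f3 = (12, -6, 0).

(0, 3, -3)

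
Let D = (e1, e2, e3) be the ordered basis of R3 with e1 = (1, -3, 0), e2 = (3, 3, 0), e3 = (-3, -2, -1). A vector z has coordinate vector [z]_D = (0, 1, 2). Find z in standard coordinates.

(-3, -1, -2)

By definition z = 0·e1 + e2 + 2e3.
Summing componentwise gives (-3, -1, -2).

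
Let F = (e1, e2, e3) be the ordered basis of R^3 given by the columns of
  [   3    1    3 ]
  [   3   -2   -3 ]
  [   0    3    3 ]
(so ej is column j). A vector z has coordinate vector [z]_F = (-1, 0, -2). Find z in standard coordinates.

The coordinates say z = -e1 + 0·e2 - 2e3; adding the scaled basis vectors gives (-9, 3, -6).

(-9, 3, -6)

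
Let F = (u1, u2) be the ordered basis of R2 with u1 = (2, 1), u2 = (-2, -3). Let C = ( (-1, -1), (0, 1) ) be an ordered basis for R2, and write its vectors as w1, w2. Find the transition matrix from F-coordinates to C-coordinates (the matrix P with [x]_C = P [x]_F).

[[-2, 2], [-1, -1]]

Column j of P is [uj]_C, since P maps F-coordinates to C-coordinates.
Expressing u1 in C: u1 = -2w1 - w2, so column 1 of P is (-2, -1).
Doing the same for each uj gives P = [[-2, 2], [-1, -1]].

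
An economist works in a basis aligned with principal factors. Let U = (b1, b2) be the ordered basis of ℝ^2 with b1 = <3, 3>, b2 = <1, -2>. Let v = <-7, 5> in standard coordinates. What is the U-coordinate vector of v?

<-1, -4>

We seek scalars with c_1 b1 + c_2 b2 = v; equivalently solve M c = v where the columns of M are b1, b2.
System: 3c_1 + c_2 = -7, 3c_1 - 2c_2 = 5; solving gives c_1 = -1, c_2 = -4.
Check: -b1 - 4b2 = <-7, 5>.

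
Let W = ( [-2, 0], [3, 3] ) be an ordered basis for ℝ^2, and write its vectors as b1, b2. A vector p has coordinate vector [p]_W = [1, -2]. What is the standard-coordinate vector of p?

[-8, -6]

The coordinates say p = b1 - 2b2; adding the scaled basis vectors gives [-8, -6].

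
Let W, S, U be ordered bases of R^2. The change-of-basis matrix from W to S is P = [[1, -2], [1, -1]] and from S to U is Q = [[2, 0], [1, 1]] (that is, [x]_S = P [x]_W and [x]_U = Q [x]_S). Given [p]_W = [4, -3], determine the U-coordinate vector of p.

First [p]_S = P [p]_W = [10, 7].
Then [p]_U = Q [p]_S = [20, 17].

[20, 17]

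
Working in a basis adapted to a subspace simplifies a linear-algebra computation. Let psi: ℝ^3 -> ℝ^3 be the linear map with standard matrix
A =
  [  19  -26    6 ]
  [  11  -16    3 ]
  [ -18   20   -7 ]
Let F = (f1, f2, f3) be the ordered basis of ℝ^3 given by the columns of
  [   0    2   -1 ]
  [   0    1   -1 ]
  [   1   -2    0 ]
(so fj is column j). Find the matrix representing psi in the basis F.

[[-1, -2, 2], [3, 0, 2], [0, 0, -3]]

Let P have columns f1, ..., f3. Then [psi]_F = P^(-1) A P.
Here det P = -1, so P^(-1) is integer; computing A P first and then P^(-1)(A P) gives [[-1, -2, 2], [3, 0, 2], [0, 0, -3]].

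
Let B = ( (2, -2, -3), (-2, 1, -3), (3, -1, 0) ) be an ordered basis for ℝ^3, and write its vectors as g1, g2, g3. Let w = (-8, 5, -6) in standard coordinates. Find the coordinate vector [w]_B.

(-1, 3, 0)

Write w = c_1 g1 + ... + c_3 g3 and solve for the c_i.
Solving this 3x3 system gives c = (-1, 3, 0).
Check: -g1 + 3g2 + 0·g3 = (-8, 5, -6).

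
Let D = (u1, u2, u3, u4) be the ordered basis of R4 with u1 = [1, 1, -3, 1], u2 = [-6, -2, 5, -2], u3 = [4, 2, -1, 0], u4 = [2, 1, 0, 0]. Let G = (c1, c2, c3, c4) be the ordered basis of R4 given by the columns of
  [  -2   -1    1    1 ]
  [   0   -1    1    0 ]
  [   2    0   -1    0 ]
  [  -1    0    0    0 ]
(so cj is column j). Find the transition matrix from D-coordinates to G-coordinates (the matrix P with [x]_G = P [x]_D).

Let M have columns uj and N have columns cj. Then for every x, N [x]_G = x = M [x]_D, so P = N^(-1) M.
Since det N = 1, N^(-1) has integer entries; multiplying gives P = [[-1, 2, 0, 0], [0, 1, -1, -1], [1, -1, 1, 0], [-2, 0, 2, 1]].

[[-1, 2, 0, 0], [0, 1, -1, -1], [1, -1, 1, 0], [-2, 0, 2, 1]]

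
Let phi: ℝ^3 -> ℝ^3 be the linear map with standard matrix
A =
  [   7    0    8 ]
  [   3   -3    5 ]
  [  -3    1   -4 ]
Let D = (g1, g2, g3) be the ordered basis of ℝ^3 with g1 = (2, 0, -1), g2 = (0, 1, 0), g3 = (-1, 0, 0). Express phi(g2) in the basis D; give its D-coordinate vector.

(-1, -3, -2)

Column 2 of [phi]_D is the D-coordinate vector of phi(g2).
In standard coordinates phi(g2) = A g2 = (0, -3, 1).
Converting to D: (0, -3, 1) = -g1 - 3g2 - 2g3, so the coordinate vector is (-1, -3, -2).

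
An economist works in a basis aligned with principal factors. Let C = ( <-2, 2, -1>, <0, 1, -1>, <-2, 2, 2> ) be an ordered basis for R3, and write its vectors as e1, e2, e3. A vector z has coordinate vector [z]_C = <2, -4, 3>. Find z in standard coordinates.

<-10, 6, 8>

The coordinates say z = 2e1 - 4e2 + 3e3; adding the scaled basis vectors gives <-10, 6, 8>.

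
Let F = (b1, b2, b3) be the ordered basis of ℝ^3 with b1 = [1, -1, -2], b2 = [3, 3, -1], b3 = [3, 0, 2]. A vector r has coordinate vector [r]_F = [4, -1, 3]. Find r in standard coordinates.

[10, -7, -1]

r = M [r]_F, where M has columns b1, ..., b3.
Carrying out the matrix-vector product, r = [10, -7, -1].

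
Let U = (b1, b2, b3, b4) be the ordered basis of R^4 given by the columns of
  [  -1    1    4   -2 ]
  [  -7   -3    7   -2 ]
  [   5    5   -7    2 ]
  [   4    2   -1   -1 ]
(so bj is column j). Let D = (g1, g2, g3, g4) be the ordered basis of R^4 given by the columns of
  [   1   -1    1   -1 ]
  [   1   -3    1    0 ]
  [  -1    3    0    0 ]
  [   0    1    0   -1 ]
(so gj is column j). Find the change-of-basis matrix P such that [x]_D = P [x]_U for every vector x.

[[1, 1, 1, 1], [2, 2, -2, 1], [-2, 2, 0, 0], [-2, 0, -1, 2]]

Let M have columns bj and N have columns gj. Then for every x, N [x]_D = x = M [x]_U, so P = N^(-1) M.
Since det N = 1, N^(-1) has integer entries; multiplying gives P = [[1, 1, 1, 1], [2, 2, -2, 1], [-2, 2, 0, 0], [-2, 0, -1, 2]].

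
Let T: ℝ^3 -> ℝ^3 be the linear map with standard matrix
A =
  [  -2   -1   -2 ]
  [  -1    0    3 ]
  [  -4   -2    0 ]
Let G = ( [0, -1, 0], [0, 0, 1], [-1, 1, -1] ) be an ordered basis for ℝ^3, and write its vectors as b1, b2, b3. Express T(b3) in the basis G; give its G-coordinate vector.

Column 3 of [T]_G is the G-coordinate vector of T(b3).
In standard coordinates T(b3) = A b3 = [3, -2, 2].
Converting to G: [3, -2, 2] = -b1 - b2 - 3b3, so the coordinate vector is [-1, -1, -3].

[-1, -1, -3]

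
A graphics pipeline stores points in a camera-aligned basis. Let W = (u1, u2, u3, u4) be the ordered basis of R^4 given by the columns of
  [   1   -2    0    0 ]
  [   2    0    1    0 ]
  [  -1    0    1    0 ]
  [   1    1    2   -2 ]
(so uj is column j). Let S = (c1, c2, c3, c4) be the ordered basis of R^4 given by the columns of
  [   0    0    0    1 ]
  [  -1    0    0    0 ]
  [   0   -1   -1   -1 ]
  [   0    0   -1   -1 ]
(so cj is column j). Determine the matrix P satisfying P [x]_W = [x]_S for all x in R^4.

Take x = uj: its W-coordinates are the j-th standard unit vector, so P e_j — column j of P — equals [uj]_S.
u1 = -2c1 + 2c2 - 2c3 + c4, giving column 1 = [-2, 2, -2, 1]; repeating for each j gives P = [[-2, 0, -1, 0], [2, 1, 1, -2], [-2, 1, -2, 2], [1, -2, 0, 0]].

[[-2, 0, -1, 0], [2, 1, 1, -2], [-2, 1, -2, 2], [1, -2, 0, 0]]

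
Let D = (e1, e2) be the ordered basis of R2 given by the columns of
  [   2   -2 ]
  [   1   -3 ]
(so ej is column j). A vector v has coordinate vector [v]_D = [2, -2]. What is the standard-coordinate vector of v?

[8, 8]

By definition v = 2e1 - 2e2.
Summing componentwise gives [8, 8].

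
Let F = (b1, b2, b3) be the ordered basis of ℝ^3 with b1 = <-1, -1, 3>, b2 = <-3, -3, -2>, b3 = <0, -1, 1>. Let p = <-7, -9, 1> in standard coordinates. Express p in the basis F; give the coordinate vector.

<1, 2, 2>

[p]_F is the unique c with M c = p, where M has columns b1, ..., b3.
Solving this 3x3 system gives c = (1, 2, 2).
Check: b1 + 2b2 + 2b3 = <-7, -9, 1>.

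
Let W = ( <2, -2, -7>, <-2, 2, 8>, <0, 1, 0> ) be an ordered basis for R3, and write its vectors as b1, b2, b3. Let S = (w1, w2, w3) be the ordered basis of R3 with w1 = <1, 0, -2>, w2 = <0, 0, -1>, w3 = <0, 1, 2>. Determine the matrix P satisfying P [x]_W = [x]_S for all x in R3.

Let M have columns bj and N have columns wj. Then for every x, N [x]_S = x = M [x]_W, so P = N^(-1) M.
Since det N = 1, N^(-1) has integer entries; multiplying gives P = [[2, -2, 0], [-1, 0, 2], [-2, 2, 1]].

[[2, -2, 0], [-1, 0, 2], [-2, 2, 1]]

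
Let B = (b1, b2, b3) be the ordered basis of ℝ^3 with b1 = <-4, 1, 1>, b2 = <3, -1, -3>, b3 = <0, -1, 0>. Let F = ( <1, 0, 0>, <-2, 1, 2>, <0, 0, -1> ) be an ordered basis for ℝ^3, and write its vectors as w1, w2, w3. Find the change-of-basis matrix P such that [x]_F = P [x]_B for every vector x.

[[-2, 1, -2], [1, -1, -1], [1, 1, -2]]

Column j of P is [bj]_F, since P maps B-coordinates to F-coordinates.
Expressing b1 in F: b1 = -2w1 + w2 + w3, so column 1 of P is <-2, 1, 1>.
Doing the same for each bj gives P = [[-2, 1, -2], [1, -1, -1], [1, 1, -2]].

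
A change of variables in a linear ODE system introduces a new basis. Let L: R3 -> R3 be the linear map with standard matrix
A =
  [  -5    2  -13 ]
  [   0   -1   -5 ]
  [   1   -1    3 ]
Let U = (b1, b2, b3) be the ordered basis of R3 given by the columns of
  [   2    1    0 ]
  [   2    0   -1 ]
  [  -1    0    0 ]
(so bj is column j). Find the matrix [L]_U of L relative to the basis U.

[[3, -1, -1], [1, -3, 0], [3, -2, -3]]

With P the matrix whose columns are b1, ..., b3, [L]_U = P^(-1) A P.
Column by column: L(b1) = A b1 = <7, 3, -3>; its U-coordinates <3, 1, 3> give column 1.
Continuing for each basis vector yields [L]_U = [[3, -1, -1], [1, -3, 0], [3, -2, -3]].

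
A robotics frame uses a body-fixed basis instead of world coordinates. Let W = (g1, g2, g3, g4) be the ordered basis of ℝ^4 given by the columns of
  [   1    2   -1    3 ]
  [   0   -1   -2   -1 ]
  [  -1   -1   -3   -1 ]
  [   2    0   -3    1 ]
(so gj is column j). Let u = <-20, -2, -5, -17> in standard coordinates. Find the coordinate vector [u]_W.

<-1, -3, 4, -3>

We seek scalars with c_1 g1 + ... + c_4 g4 = u; equivalently solve M c = u where the columns of M are g1, ..., g4.
Solving this 4x4 system gives c = (-1, -3, 4, -3).
Check: -g1 - 3g2 + 4g3 - 3g4 = <-20, -2, -5, -17>.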